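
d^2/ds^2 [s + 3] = 0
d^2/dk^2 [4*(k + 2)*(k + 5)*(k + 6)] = 24*k + 104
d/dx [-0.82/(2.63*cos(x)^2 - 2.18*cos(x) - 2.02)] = (1.7876 - 4.3132*cos(x))*sin(x)/(-2.63*cos(x)^2 + 2.18*cos(x) + 2.02)^2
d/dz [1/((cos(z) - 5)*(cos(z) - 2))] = (2*cos(z) - 7)*sin(z)/((cos(z) - 5)^2*(cos(z) - 2)^2)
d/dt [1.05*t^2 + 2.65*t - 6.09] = 2.1*t + 2.65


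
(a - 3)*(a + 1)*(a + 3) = a^3 + a^2 - 9*a - 9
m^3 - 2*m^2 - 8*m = m*(m - 4)*(m + 2)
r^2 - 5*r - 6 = (r - 6)*(r + 1)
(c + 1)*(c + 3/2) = c^2 + 5*c/2 + 3/2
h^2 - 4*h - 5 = (h - 5)*(h + 1)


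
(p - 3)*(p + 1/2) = p^2 - 5*p/2 - 3/2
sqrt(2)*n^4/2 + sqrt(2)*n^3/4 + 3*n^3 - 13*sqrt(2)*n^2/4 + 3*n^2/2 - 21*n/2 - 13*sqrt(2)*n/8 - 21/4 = (n + 1/2)*(n - 3*sqrt(2)/2)*(n + 7*sqrt(2)/2)*(sqrt(2)*n/2 + 1)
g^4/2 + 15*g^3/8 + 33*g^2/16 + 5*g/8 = g*(g/2 + 1/4)*(g + 5/4)*(g + 2)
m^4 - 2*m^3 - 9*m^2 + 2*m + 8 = (m - 4)*(m - 1)*(m + 1)*(m + 2)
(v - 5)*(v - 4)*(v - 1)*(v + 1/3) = v^4 - 29*v^3/3 + 77*v^2/3 - 31*v/3 - 20/3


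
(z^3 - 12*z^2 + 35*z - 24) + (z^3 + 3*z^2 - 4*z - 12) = 2*z^3 - 9*z^2 + 31*z - 36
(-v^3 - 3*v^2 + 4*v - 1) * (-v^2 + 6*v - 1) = v^5 - 3*v^4 - 21*v^3 + 28*v^2 - 10*v + 1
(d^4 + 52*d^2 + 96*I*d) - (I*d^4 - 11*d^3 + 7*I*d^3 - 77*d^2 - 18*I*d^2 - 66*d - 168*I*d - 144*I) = d^4 - I*d^4 + 11*d^3 - 7*I*d^3 + 129*d^2 + 18*I*d^2 + 66*d + 264*I*d + 144*I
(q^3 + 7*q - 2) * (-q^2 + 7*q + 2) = -q^5 + 7*q^4 - 5*q^3 + 51*q^2 - 4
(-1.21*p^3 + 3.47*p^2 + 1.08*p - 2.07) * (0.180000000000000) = -0.2178*p^3 + 0.6246*p^2 + 0.1944*p - 0.3726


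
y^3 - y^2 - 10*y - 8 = (y - 4)*(y + 1)*(y + 2)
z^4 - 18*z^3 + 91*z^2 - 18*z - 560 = (z - 8)*(z - 7)*(z - 5)*(z + 2)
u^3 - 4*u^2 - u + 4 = (u - 4)*(u - 1)*(u + 1)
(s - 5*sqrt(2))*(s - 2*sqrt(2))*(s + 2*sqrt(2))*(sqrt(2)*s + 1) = sqrt(2)*s^4 - 9*s^3 - 13*sqrt(2)*s^2 + 72*s + 40*sqrt(2)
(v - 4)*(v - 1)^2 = v^3 - 6*v^2 + 9*v - 4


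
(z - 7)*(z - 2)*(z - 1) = z^3 - 10*z^2 + 23*z - 14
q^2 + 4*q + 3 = (q + 1)*(q + 3)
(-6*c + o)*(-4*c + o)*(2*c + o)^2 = 96*c^4 + 56*c^3*o - 12*c^2*o^2 - 6*c*o^3 + o^4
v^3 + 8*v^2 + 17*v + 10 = (v + 1)*(v + 2)*(v + 5)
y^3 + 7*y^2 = y^2*(y + 7)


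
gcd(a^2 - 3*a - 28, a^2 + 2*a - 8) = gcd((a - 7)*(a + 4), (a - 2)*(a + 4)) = a + 4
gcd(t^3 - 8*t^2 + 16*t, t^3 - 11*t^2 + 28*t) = t^2 - 4*t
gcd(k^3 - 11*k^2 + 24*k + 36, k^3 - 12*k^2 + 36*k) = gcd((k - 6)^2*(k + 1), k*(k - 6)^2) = k^2 - 12*k + 36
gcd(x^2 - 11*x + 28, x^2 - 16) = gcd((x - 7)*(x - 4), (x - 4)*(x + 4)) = x - 4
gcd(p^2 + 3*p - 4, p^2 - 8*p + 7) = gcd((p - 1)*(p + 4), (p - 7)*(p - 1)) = p - 1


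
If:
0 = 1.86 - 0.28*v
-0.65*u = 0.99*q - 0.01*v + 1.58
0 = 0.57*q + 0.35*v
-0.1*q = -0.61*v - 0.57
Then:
No Solution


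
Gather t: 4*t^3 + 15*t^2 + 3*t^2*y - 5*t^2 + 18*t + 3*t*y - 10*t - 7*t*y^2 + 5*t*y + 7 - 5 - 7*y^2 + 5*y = 4*t^3 + t^2*(3*y + 10) + t*(-7*y^2 + 8*y + 8) - 7*y^2 + 5*y + 2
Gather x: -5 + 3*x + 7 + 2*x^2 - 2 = 2*x^2 + 3*x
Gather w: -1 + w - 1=w - 2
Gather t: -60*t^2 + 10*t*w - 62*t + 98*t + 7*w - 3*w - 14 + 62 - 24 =-60*t^2 + t*(10*w + 36) + 4*w + 24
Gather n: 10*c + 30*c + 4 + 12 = 40*c + 16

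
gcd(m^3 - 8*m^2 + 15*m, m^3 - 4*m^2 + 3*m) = m^2 - 3*m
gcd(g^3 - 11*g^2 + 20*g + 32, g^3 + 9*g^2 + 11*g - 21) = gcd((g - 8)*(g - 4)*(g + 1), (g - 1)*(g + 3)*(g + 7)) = 1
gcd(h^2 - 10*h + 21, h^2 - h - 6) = h - 3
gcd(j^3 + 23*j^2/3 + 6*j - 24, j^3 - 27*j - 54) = j + 3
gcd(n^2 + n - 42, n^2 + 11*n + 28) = n + 7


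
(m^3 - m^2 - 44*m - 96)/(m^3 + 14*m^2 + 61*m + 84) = (m - 8)/(m + 7)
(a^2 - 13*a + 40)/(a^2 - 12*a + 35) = (a - 8)/(a - 7)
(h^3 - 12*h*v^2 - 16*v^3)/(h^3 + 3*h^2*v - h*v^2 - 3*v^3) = (h^3 - 12*h*v^2 - 16*v^3)/(h^3 + 3*h^2*v - h*v^2 - 3*v^3)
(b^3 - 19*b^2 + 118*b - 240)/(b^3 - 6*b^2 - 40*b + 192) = (b^2 - 11*b + 30)/(b^2 + 2*b - 24)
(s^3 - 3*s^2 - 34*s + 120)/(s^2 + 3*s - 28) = (s^2 + s - 30)/(s + 7)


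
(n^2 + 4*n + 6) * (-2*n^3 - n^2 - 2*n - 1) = -2*n^5 - 9*n^4 - 18*n^3 - 15*n^2 - 16*n - 6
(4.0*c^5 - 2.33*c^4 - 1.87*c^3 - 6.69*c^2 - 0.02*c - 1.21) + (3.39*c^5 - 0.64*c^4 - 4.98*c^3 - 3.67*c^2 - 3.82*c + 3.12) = 7.39*c^5 - 2.97*c^4 - 6.85*c^3 - 10.36*c^2 - 3.84*c + 1.91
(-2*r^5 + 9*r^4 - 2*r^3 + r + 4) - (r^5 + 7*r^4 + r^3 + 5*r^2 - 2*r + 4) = -3*r^5 + 2*r^4 - 3*r^3 - 5*r^2 + 3*r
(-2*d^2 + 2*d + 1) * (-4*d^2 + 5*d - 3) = 8*d^4 - 18*d^3 + 12*d^2 - d - 3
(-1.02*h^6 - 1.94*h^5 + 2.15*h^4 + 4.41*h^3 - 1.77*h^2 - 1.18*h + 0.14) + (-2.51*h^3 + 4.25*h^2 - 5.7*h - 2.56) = -1.02*h^6 - 1.94*h^5 + 2.15*h^4 + 1.9*h^3 + 2.48*h^2 - 6.88*h - 2.42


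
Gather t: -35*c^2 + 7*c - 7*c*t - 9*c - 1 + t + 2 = -35*c^2 - 2*c + t*(1 - 7*c) + 1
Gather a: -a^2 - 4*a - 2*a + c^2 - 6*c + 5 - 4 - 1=-a^2 - 6*a + c^2 - 6*c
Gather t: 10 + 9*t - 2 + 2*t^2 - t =2*t^2 + 8*t + 8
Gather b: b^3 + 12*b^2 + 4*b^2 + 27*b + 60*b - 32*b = b^3 + 16*b^2 + 55*b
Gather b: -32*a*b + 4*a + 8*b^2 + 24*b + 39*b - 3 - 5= 4*a + 8*b^2 + b*(63 - 32*a) - 8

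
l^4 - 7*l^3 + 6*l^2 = l^2*(l - 6)*(l - 1)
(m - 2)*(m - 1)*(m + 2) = m^3 - m^2 - 4*m + 4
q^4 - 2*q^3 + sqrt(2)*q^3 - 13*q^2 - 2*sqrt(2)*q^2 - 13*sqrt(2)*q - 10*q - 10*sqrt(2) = (q - 5)*(q + 1)*(q + 2)*(q + sqrt(2))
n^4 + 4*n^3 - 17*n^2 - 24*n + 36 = (n - 3)*(n - 1)*(n + 2)*(n + 6)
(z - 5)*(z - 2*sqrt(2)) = z^2 - 5*z - 2*sqrt(2)*z + 10*sqrt(2)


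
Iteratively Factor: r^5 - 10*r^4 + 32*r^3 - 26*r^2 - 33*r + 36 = (r + 1)*(r^4 - 11*r^3 + 43*r^2 - 69*r + 36) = (r - 3)*(r + 1)*(r^3 - 8*r^2 + 19*r - 12) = (r - 4)*(r - 3)*(r + 1)*(r^2 - 4*r + 3) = (r - 4)*(r - 3)^2*(r + 1)*(r - 1)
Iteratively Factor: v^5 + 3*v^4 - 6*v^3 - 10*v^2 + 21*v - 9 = (v + 3)*(v^4 - 6*v^2 + 8*v - 3) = (v - 1)*(v + 3)*(v^3 + v^2 - 5*v + 3) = (v - 1)*(v + 3)^2*(v^2 - 2*v + 1) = (v - 1)^2*(v + 3)^2*(v - 1)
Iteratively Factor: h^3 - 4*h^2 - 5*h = (h)*(h^2 - 4*h - 5) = h*(h + 1)*(h - 5)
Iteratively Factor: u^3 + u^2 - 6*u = (u + 3)*(u^2 - 2*u) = u*(u + 3)*(u - 2)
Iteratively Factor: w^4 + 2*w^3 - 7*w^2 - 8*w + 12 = (w - 2)*(w^3 + 4*w^2 + w - 6) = (w - 2)*(w + 3)*(w^2 + w - 2) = (w - 2)*(w - 1)*(w + 3)*(w + 2)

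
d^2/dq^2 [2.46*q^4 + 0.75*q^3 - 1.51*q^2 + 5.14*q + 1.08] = 29.52*q^2 + 4.5*q - 3.02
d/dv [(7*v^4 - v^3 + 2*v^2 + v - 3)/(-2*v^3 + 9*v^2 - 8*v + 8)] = (-14*v^6 + 126*v^5 - 173*v^4 + 244*v^3 - 67*v^2 + 86*v - 16)/(4*v^6 - 36*v^5 + 113*v^4 - 176*v^3 + 208*v^2 - 128*v + 64)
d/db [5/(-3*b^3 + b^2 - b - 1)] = 5*(9*b^2 - 2*b + 1)/(3*b^3 - b^2 + b + 1)^2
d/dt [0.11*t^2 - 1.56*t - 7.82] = 0.22*t - 1.56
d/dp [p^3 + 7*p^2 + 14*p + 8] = 3*p^2 + 14*p + 14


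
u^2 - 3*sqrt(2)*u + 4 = (u - 2*sqrt(2))*(u - sqrt(2))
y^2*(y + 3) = y^3 + 3*y^2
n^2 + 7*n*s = n*(n + 7*s)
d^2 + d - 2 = (d - 1)*(d + 2)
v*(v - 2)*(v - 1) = v^3 - 3*v^2 + 2*v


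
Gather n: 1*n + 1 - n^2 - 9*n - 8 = -n^2 - 8*n - 7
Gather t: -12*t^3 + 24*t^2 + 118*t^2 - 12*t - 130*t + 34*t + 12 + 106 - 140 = -12*t^3 + 142*t^2 - 108*t - 22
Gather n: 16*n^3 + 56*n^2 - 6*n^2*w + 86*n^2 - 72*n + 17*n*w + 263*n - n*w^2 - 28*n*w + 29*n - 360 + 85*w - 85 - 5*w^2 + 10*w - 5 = 16*n^3 + n^2*(142 - 6*w) + n*(-w^2 - 11*w + 220) - 5*w^2 + 95*w - 450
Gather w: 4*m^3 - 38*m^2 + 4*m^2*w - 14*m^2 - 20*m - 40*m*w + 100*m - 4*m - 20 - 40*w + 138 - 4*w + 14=4*m^3 - 52*m^2 + 76*m + w*(4*m^2 - 40*m - 44) + 132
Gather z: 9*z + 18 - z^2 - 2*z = -z^2 + 7*z + 18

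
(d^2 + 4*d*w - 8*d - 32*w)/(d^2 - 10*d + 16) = (d + 4*w)/(d - 2)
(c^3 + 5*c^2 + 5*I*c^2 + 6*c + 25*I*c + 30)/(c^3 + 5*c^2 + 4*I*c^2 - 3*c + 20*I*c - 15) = (c^2 + 5*I*c + 6)/(c^2 + 4*I*c - 3)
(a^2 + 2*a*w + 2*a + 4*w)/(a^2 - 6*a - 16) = (a + 2*w)/(a - 8)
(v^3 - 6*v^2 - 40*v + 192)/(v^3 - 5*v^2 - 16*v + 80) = (v^2 - 2*v - 48)/(v^2 - v - 20)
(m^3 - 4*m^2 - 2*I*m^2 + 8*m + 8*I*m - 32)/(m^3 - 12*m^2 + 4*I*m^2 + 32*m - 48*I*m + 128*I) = (m^2 - 2*I*m + 8)/(m^2 + 4*m*(-2 + I) - 32*I)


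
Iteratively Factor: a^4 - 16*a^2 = (a + 4)*(a^3 - 4*a^2) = a*(a + 4)*(a^2 - 4*a) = a^2*(a + 4)*(a - 4)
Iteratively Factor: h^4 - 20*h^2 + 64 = (h - 4)*(h^3 + 4*h^2 - 4*h - 16) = (h - 4)*(h + 2)*(h^2 + 2*h - 8) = (h - 4)*(h - 2)*(h + 2)*(h + 4)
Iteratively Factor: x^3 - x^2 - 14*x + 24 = (x - 2)*(x^2 + x - 12) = (x - 2)*(x + 4)*(x - 3)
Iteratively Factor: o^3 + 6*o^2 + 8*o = (o + 4)*(o^2 + 2*o) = (o + 2)*(o + 4)*(o)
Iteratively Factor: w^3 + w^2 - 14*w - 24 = (w - 4)*(w^2 + 5*w + 6) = (w - 4)*(w + 2)*(w + 3)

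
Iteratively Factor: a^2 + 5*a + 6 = (a + 3)*(a + 2)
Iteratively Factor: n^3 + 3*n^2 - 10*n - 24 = (n + 4)*(n^2 - n - 6) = (n - 3)*(n + 4)*(n + 2)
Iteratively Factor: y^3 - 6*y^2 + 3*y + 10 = (y - 2)*(y^2 - 4*y - 5) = (y - 5)*(y - 2)*(y + 1)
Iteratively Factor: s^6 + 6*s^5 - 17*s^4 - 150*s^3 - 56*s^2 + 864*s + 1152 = (s - 4)*(s^5 + 10*s^4 + 23*s^3 - 58*s^2 - 288*s - 288) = (s - 4)*(s + 2)*(s^4 + 8*s^3 + 7*s^2 - 72*s - 144) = (s - 4)*(s - 3)*(s + 2)*(s^3 + 11*s^2 + 40*s + 48) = (s - 4)*(s - 3)*(s + 2)*(s + 4)*(s^2 + 7*s + 12) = (s - 4)*(s - 3)*(s + 2)*(s + 4)^2*(s + 3)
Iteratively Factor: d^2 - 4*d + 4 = (d - 2)*(d - 2)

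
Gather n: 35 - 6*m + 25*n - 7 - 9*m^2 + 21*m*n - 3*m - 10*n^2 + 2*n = -9*m^2 - 9*m - 10*n^2 + n*(21*m + 27) + 28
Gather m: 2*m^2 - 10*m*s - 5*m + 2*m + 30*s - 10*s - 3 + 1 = 2*m^2 + m*(-10*s - 3) + 20*s - 2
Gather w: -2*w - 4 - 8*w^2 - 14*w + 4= -8*w^2 - 16*w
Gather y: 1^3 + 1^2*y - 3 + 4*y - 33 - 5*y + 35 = 0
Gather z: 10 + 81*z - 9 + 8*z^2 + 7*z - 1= 8*z^2 + 88*z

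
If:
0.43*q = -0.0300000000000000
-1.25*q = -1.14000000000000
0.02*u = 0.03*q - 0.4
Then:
No Solution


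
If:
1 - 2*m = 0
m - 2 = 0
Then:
No Solution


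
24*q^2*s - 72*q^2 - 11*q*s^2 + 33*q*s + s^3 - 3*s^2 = (-8*q + s)*(-3*q + s)*(s - 3)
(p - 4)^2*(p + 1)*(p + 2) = p^4 - 5*p^3 - 6*p^2 + 32*p + 32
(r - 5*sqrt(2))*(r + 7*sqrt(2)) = r^2 + 2*sqrt(2)*r - 70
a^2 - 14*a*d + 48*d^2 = (a - 8*d)*(a - 6*d)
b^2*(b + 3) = b^3 + 3*b^2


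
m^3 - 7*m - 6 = (m - 3)*(m + 1)*(m + 2)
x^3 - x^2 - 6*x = x*(x - 3)*(x + 2)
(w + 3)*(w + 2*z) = w^2 + 2*w*z + 3*w + 6*z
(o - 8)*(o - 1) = o^2 - 9*o + 8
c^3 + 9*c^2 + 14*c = c*(c + 2)*(c + 7)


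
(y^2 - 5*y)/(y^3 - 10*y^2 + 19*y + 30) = y/(y^2 - 5*y - 6)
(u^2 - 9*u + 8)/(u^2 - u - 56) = (u - 1)/(u + 7)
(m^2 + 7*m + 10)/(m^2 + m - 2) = (m + 5)/(m - 1)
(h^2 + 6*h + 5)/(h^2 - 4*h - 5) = (h + 5)/(h - 5)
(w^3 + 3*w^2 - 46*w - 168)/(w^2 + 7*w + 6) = (w^2 - 3*w - 28)/(w + 1)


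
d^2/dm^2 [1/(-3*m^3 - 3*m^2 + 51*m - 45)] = 2*((3*m + 1)*(m^3 + m^2 - 17*m + 15) - (3*m^2 + 2*m - 17)^2)/(3*(m^3 + m^2 - 17*m + 15)^3)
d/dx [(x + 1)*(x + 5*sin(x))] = x + (x + 1)*(5*cos(x) + 1) + 5*sin(x)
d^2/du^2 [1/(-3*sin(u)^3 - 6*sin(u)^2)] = (9 + 22/sin(u) + 4/sin(u)^2 - 32/sin(u)^3 - 24/sin(u)^4)/(3*(sin(u) + 2)^3)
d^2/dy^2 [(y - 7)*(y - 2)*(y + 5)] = 6*y - 8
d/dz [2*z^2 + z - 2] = 4*z + 1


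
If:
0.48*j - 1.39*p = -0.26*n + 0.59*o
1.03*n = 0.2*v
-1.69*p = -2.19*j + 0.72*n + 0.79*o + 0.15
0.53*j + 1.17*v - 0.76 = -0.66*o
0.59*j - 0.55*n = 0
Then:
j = 0.18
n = 0.20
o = -0.81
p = 0.44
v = 1.02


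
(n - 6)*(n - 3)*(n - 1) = n^3 - 10*n^2 + 27*n - 18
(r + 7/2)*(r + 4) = r^2 + 15*r/2 + 14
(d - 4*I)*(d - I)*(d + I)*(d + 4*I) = d^4 + 17*d^2 + 16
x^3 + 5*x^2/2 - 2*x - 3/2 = (x - 1)*(x + 1/2)*(x + 3)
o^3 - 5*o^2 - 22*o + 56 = (o - 7)*(o - 2)*(o + 4)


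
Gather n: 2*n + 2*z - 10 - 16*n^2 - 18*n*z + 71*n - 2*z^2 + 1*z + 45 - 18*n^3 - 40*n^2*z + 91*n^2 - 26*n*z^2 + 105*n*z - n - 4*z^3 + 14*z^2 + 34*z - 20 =-18*n^3 + n^2*(75 - 40*z) + n*(-26*z^2 + 87*z + 72) - 4*z^3 + 12*z^2 + 37*z + 15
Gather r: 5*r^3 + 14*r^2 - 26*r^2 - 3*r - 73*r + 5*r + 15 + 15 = 5*r^3 - 12*r^2 - 71*r + 30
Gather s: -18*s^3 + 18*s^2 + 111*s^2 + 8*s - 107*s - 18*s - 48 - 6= -18*s^3 + 129*s^2 - 117*s - 54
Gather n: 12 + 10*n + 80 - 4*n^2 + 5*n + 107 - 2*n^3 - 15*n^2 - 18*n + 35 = -2*n^3 - 19*n^2 - 3*n + 234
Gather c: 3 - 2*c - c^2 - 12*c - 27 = -c^2 - 14*c - 24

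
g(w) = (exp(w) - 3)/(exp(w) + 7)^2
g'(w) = -2*(exp(w) - 3)*exp(w)/(exp(w) + 7)^3 + exp(w)/(exp(w) + 7)^2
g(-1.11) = -0.05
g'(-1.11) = 0.01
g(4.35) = 0.01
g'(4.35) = -0.01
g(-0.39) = -0.04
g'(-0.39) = 0.02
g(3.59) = 0.02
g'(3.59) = -0.01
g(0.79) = -0.01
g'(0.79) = 0.03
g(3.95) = 0.01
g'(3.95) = -0.01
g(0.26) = -0.02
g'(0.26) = 0.03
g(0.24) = -0.03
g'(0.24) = 0.03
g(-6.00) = -0.06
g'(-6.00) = 0.00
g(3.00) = 0.02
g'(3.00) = -0.00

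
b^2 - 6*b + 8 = (b - 4)*(b - 2)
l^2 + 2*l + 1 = (l + 1)^2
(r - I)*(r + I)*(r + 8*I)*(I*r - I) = I*r^4 - 8*r^3 - I*r^3 + 8*r^2 + I*r^2 - 8*r - I*r + 8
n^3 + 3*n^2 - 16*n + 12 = (n - 2)*(n - 1)*(n + 6)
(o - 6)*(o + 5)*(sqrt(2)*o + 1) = sqrt(2)*o^3 - sqrt(2)*o^2 + o^2 - 30*sqrt(2)*o - o - 30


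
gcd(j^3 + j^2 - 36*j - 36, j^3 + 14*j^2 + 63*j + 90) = j + 6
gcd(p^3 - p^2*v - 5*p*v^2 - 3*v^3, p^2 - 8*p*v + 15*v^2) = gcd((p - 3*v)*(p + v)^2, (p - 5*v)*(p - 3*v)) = p - 3*v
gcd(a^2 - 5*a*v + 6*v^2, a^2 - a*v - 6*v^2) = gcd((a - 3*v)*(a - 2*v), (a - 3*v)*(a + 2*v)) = -a + 3*v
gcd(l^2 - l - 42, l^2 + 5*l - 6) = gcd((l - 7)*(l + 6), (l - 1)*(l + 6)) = l + 6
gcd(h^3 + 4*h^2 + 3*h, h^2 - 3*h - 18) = h + 3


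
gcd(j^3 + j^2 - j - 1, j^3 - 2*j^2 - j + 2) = j^2 - 1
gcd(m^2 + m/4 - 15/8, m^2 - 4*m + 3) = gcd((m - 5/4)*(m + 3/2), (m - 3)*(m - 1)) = 1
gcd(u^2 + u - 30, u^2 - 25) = u - 5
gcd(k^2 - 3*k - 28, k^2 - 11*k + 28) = k - 7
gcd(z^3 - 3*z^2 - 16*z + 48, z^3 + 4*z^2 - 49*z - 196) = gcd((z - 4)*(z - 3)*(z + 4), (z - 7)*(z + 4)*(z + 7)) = z + 4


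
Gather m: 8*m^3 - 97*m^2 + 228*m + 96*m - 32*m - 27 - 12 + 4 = 8*m^3 - 97*m^2 + 292*m - 35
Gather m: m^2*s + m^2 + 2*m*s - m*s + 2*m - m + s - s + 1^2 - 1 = m^2*(s + 1) + m*(s + 1)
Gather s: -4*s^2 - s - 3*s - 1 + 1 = -4*s^2 - 4*s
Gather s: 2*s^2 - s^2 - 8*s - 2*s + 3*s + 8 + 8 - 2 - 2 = s^2 - 7*s + 12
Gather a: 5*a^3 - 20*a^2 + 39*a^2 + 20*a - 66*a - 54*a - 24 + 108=5*a^3 + 19*a^2 - 100*a + 84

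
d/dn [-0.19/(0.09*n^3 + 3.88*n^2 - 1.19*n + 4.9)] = (0.0513*n^2 + 1.4744*n - 0.2261)/(0.09*n^3 + 3.88*n^2 - 1.19*n + 4.9)^2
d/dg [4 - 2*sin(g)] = -2*cos(g)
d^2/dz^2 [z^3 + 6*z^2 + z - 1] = 6*z + 12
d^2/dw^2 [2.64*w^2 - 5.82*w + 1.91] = 5.28000000000000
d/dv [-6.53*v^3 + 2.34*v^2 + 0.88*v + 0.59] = -19.59*v^2 + 4.68*v + 0.88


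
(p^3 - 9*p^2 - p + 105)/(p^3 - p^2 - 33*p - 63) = (p - 5)/(p + 3)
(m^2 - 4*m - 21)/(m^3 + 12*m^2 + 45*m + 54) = (m - 7)/(m^2 + 9*m + 18)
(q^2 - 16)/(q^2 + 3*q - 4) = (q - 4)/(q - 1)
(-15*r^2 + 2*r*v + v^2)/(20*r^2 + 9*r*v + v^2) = (-3*r + v)/(4*r + v)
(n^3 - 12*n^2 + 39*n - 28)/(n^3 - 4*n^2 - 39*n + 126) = (n^2 - 5*n + 4)/(n^2 + 3*n - 18)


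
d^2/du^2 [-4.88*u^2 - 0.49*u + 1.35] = -9.76000000000000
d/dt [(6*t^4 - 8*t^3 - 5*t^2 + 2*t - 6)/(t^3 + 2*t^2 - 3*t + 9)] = t*(6*t^5 + 24*t^4 - 65*t^3 + 260*t^2 - 187*t - 66)/(t^6 + 4*t^5 - 2*t^4 + 6*t^3 + 45*t^2 - 54*t + 81)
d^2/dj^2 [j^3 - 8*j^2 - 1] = 6*j - 16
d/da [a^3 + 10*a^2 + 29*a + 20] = 3*a^2 + 20*a + 29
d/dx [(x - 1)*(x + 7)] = 2*x + 6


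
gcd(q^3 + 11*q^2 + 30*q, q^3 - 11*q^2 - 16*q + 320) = q + 5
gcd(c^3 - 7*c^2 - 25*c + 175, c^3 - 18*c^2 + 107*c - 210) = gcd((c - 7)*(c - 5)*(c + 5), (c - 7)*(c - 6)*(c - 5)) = c^2 - 12*c + 35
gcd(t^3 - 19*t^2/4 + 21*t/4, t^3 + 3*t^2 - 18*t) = t^2 - 3*t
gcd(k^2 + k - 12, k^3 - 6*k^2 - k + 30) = k - 3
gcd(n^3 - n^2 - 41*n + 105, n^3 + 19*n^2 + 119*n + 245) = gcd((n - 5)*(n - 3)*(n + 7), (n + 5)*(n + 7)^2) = n + 7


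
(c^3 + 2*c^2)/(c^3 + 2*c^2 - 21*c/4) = 4*c*(c + 2)/(4*c^2 + 8*c - 21)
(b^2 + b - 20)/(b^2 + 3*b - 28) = (b + 5)/(b + 7)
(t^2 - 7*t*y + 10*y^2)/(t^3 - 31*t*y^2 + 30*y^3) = (-t + 2*y)/(-t^2 - 5*t*y + 6*y^2)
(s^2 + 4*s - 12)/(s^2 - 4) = (s + 6)/(s + 2)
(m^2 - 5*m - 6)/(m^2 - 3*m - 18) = (m + 1)/(m + 3)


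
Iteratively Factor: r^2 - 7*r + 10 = (r - 2)*(r - 5)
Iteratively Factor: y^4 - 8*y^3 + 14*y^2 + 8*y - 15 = (y + 1)*(y^3 - 9*y^2 + 23*y - 15) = (y - 3)*(y + 1)*(y^2 - 6*y + 5) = (y - 5)*(y - 3)*(y + 1)*(y - 1)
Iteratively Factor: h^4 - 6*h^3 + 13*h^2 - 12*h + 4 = (h - 2)*(h^3 - 4*h^2 + 5*h - 2) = (h - 2)*(h - 1)*(h^2 - 3*h + 2) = (h - 2)*(h - 1)^2*(h - 2)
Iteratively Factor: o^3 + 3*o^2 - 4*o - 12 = (o - 2)*(o^2 + 5*o + 6) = (o - 2)*(o + 2)*(o + 3)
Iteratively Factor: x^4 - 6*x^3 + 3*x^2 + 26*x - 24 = (x - 1)*(x^3 - 5*x^2 - 2*x + 24) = (x - 3)*(x - 1)*(x^2 - 2*x - 8) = (x - 3)*(x - 1)*(x + 2)*(x - 4)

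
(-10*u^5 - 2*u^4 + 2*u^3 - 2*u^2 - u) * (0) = 0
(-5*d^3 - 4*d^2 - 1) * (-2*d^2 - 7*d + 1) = 10*d^5 + 43*d^4 + 23*d^3 - 2*d^2 + 7*d - 1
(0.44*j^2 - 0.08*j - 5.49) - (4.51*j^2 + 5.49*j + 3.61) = -4.07*j^2 - 5.57*j - 9.1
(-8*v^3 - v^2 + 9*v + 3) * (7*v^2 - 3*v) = -56*v^5 + 17*v^4 + 66*v^3 - 6*v^2 - 9*v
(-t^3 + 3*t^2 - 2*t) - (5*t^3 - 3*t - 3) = -6*t^3 + 3*t^2 + t + 3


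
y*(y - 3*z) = y^2 - 3*y*z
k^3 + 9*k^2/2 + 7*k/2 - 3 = (k - 1/2)*(k + 2)*(k + 3)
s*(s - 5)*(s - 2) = s^3 - 7*s^2 + 10*s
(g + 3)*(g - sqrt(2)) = g^2 - sqrt(2)*g + 3*g - 3*sqrt(2)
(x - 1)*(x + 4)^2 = x^3 + 7*x^2 + 8*x - 16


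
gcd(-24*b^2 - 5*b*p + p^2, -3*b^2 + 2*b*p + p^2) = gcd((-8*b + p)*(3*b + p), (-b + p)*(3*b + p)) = 3*b + p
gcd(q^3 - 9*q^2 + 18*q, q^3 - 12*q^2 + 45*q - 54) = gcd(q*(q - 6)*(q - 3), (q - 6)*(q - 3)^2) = q^2 - 9*q + 18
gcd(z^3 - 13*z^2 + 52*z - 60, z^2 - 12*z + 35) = z - 5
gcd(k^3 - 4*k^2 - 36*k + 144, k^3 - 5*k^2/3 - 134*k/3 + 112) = k - 6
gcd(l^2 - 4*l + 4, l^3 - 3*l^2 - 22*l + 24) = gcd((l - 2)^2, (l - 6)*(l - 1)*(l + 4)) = 1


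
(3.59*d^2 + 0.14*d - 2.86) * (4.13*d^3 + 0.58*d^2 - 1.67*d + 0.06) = 14.8267*d^5 + 2.6604*d^4 - 17.7259*d^3 - 1.6772*d^2 + 4.7846*d - 0.1716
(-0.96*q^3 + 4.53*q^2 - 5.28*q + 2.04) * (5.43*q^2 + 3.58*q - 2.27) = -5.2128*q^5 + 21.1611*q^4 - 10.2738*q^3 - 18.1083*q^2 + 19.2888*q - 4.6308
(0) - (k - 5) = 5 - k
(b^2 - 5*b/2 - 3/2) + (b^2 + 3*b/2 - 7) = 2*b^2 - b - 17/2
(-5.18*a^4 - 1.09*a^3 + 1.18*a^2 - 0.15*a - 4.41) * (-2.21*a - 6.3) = 11.4478*a^5 + 35.0429*a^4 + 4.2592*a^3 - 7.1025*a^2 + 10.6911*a + 27.783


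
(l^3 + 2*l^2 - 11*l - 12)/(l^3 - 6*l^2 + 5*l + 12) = (l + 4)/(l - 4)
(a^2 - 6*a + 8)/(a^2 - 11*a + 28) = (a - 2)/(a - 7)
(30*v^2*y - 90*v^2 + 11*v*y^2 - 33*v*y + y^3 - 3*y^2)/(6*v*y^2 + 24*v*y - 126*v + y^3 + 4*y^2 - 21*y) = (5*v + y)/(y + 7)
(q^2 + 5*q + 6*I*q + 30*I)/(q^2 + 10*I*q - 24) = (q + 5)/(q + 4*I)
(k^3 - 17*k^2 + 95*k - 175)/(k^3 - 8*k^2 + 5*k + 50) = (k - 7)/(k + 2)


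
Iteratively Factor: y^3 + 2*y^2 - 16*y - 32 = (y - 4)*(y^2 + 6*y + 8) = (y - 4)*(y + 4)*(y + 2)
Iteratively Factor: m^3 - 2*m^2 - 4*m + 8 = (m + 2)*(m^2 - 4*m + 4) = (m - 2)*(m + 2)*(m - 2)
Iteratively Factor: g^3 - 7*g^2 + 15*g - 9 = (g - 1)*(g^2 - 6*g + 9) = (g - 3)*(g - 1)*(g - 3)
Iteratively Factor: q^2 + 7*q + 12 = (q + 4)*(q + 3)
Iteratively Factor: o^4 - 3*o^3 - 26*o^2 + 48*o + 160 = (o + 4)*(o^3 - 7*o^2 + 2*o + 40) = (o + 2)*(o + 4)*(o^2 - 9*o + 20) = (o - 4)*(o + 2)*(o + 4)*(o - 5)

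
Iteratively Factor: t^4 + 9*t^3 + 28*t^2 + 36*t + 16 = (t + 2)*(t^3 + 7*t^2 + 14*t + 8) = (t + 1)*(t + 2)*(t^2 + 6*t + 8) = (t + 1)*(t + 2)*(t + 4)*(t + 2)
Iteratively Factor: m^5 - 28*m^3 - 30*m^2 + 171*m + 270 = (m + 2)*(m^4 - 2*m^3 - 24*m^2 + 18*m + 135) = (m + 2)*(m + 3)*(m^3 - 5*m^2 - 9*m + 45) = (m - 3)*(m + 2)*(m + 3)*(m^2 - 2*m - 15) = (m - 3)*(m + 2)*(m + 3)^2*(m - 5)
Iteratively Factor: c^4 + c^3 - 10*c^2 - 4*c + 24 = (c - 2)*(c^3 + 3*c^2 - 4*c - 12) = (c - 2)^2*(c^2 + 5*c + 6) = (c - 2)^2*(c + 3)*(c + 2)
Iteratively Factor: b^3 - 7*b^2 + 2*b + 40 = (b - 4)*(b^2 - 3*b - 10) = (b - 5)*(b - 4)*(b + 2)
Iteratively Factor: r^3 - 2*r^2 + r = (r)*(r^2 - 2*r + 1) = r*(r - 1)*(r - 1)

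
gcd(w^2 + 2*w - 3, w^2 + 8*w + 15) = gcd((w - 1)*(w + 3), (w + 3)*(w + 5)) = w + 3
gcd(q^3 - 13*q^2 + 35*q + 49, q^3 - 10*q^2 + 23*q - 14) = q - 7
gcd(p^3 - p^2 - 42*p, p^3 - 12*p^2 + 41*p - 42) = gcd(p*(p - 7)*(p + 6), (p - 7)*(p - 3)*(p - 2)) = p - 7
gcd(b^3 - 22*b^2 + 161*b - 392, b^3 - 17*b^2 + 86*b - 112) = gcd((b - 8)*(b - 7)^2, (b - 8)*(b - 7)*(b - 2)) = b^2 - 15*b + 56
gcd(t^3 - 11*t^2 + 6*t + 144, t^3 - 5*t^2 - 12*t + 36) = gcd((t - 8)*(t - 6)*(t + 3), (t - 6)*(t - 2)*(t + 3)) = t^2 - 3*t - 18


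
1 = 1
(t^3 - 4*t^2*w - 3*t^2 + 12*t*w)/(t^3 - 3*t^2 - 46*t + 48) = t*(t^2 - 4*t*w - 3*t + 12*w)/(t^3 - 3*t^2 - 46*t + 48)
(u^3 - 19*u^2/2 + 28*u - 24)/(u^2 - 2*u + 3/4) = 2*(u^2 - 8*u + 16)/(2*u - 1)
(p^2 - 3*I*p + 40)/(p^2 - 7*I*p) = (p^2 - 3*I*p + 40)/(p*(p - 7*I))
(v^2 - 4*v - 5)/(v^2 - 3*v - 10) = (v + 1)/(v + 2)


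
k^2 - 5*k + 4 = (k - 4)*(k - 1)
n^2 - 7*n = n*(n - 7)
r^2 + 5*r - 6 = (r - 1)*(r + 6)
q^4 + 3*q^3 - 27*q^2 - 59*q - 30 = (q - 5)*(q + 1)^2*(q + 6)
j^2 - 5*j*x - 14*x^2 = (j - 7*x)*(j + 2*x)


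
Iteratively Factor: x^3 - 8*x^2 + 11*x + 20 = (x - 4)*(x^2 - 4*x - 5) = (x - 4)*(x + 1)*(x - 5)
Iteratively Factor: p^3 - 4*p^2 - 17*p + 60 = (p - 5)*(p^2 + p - 12) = (p - 5)*(p + 4)*(p - 3)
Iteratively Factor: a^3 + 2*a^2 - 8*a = (a)*(a^2 + 2*a - 8) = a*(a - 2)*(a + 4)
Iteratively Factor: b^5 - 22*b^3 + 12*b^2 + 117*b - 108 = (b - 1)*(b^4 + b^3 - 21*b^2 - 9*b + 108) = (b - 1)*(b + 4)*(b^3 - 3*b^2 - 9*b + 27) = (b - 3)*(b - 1)*(b + 4)*(b^2 - 9) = (b - 3)*(b - 1)*(b + 3)*(b + 4)*(b - 3)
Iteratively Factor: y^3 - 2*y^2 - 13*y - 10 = (y - 5)*(y^2 + 3*y + 2) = (y - 5)*(y + 2)*(y + 1)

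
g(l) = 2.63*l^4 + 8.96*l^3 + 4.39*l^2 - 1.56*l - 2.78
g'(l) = 10.52*l^3 + 26.88*l^2 + 8.78*l - 1.56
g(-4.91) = 578.67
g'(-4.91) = -641.90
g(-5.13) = 732.59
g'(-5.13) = -759.46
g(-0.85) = -2.41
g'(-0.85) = 3.94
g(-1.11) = -3.90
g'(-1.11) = 7.43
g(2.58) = 292.82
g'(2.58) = 380.68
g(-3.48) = 63.92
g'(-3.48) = -149.94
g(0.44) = -1.75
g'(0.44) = 8.40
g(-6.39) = 2233.52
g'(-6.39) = -1704.95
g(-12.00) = 39700.90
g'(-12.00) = -14414.76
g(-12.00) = 39700.90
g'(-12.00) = -14414.76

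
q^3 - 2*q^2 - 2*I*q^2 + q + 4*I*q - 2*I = (q - 1)^2*(q - 2*I)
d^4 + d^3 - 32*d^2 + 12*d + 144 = (d - 4)*(d - 3)*(d + 2)*(d + 6)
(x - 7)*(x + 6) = x^2 - x - 42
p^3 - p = p*(p - 1)*(p + 1)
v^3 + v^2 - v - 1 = (v - 1)*(v + 1)^2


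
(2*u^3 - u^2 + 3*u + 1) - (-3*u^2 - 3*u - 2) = 2*u^3 + 2*u^2 + 6*u + 3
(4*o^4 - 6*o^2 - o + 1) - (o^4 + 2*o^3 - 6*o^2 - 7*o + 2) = 3*o^4 - 2*o^3 + 6*o - 1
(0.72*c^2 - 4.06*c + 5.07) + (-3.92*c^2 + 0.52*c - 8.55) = -3.2*c^2 - 3.54*c - 3.48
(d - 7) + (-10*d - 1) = -9*d - 8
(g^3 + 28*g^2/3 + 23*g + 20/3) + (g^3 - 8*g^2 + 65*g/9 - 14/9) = 2*g^3 + 4*g^2/3 + 272*g/9 + 46/9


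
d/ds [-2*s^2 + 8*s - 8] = 8 - 4*s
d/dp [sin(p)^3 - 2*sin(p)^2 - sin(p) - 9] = (3*sin(p)^2 - 4*sin(p) - 1)*cos(p)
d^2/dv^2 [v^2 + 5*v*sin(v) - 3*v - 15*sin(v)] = -5*v*sin(v) + 15*sin(v) + 10*cos(v) + 2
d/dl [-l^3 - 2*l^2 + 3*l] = -3*l^2 - 4*l + 3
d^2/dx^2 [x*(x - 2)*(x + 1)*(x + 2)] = 12*x^2 + 6*x - 8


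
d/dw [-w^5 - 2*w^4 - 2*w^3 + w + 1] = -5*w^4 - 8*w^3 - 6*w^2 + 1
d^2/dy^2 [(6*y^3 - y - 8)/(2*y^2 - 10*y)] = (149*y^3 - 24*y^2 + 120*y - 200)/(y^3*(y^3 - 15*y^2 + 75*y - 125))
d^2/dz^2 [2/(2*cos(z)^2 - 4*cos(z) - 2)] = (8*sin(z)^4 - 20*sin(z)^2 + 11*cos(z) - 3*cos(3*z) - 8)/(2*(sin(z)^2 + 2*cos(z))^3)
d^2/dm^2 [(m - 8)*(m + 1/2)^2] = 6*m - 14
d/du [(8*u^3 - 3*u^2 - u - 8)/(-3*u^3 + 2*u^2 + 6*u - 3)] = (7*u^4 + 90*u^3 - 160*u^2 + 50*u + 51)/(9*u^6 - 12*u^5 - 32*u^4 + 42*u^3 + 24*u^2 - 36*u + 9)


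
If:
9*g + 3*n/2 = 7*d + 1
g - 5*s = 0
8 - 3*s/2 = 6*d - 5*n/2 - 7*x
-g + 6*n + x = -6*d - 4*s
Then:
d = 7143*x/9452 + 4331/4726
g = 205*x/278 + 135/139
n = -4243*x/4726 - 2089/2363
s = 41*x/278 + 27/139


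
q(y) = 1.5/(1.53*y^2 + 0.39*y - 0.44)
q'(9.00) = -0.00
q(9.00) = 0.01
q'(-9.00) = 0.00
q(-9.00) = 0.01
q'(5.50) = -0.01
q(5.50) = 0.03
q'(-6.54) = 0.01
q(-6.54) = 0.02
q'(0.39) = -779.85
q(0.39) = -27.18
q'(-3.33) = 0.06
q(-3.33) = 0.10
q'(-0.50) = 26.82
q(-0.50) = -5.94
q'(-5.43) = 0.01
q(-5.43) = 0.04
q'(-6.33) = 0.01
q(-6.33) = 0.03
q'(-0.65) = 1082.33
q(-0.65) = -31.86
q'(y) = 1.5*(-3.06*y - 0.39)/(1.53*y^2 + 0.39*y - 0.44)^2 = (-4.59*y - 0.585)/(1.53*y^2 + 0.39*y - 0.44)^2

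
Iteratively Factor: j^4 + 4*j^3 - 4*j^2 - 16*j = (j + 2)*(j^3 + 2*j^2 - 8*j) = (j - 2)*(j + 2)*(j^2 + 4*j) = j*(j - 2)*(j + 2)*(j + 4)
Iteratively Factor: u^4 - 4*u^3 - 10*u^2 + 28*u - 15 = (u - 1)*(u^3 - 3*u^2 - 13*u + 15) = (u - 1)^2*(u^2 - 2*u - 15) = (u - 1)^2*(u + 3)*(u - 5)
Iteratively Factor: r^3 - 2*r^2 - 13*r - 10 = (r - 5)*(r^2 + 3*r + 2) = (r - 5)*(r + 1)*(r + 2)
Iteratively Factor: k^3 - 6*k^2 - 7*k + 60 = (k + 3)*(k^2 - 9*k + 20) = (k - 5)*(k + 3)*(k - 4)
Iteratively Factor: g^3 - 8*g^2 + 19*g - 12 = (g - 3)*(g^2 - 5*g + 4) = (g - 4)*(g - 3)*(g - 1)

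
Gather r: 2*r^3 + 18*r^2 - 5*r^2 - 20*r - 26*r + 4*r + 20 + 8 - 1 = 2*r^3 + 13*r^2 - 42*r + 27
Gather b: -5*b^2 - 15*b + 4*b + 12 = -5*b^2 - 11*b + 12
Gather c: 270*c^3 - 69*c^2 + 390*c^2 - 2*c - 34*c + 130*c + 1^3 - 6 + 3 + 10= 270*c^3 + 321*c^2 + 94*c + 8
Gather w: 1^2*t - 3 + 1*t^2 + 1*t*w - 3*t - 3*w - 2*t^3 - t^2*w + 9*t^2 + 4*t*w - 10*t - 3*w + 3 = -2*t^3 + 10*t^2 - 12*t + w*(-t^2 + 5*t - 6)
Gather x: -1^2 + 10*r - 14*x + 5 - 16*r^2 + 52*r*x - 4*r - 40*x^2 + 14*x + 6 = -16*r^2 + 52*r*x + 6*r - 40*x^2 + 10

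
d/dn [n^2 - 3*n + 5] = 2*n - 3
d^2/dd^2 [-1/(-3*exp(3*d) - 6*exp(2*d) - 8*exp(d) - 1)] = (2*(9*exp(2*d) + 12*exp(d) + 8)^2*exp(d) - (27*exp(2*d) + 24*exp(d) + 8)*(3*exp(3*d) + 6*exp(2*d) + 8*exp(d) + 1))*exp(d)/(3*exp(3*d) + 6*exp(2*d) + 8*exp(d) + 1)^3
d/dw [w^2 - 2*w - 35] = 2*w - 2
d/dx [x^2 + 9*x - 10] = 2*x + 9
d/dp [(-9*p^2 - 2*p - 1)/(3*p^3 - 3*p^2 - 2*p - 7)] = 3*(9*p^4 + 4*p^3 + 7*p^2 + 40*p + 4)/(9*p^6 - 18*p^5 - 3*p^4 - 30*p^3 + 46*p^2 + 28*p + 49)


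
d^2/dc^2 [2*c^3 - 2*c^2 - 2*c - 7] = 12*c - 4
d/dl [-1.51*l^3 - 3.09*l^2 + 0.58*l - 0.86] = -4.53*l^2 - 6.18*l + 0.58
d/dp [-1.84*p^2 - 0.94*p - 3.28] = -3.68*p - 0.94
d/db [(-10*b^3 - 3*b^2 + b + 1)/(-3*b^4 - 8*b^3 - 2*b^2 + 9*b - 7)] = (-30*b^6 - 18*b^5 + 5*b^4 - 152*b^3 + 209*b^2 + 46*b - 16)/(9*b^8 + 48*b^7 + 76*b^6 - 22*b^5 - 98*b^4 + 76*b^3 + 109*b^2 - 126*b + 49)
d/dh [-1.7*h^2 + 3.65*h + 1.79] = 3.65 - 3.4*h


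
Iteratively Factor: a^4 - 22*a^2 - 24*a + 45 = (a - 1)*(a^3 + a^2 - 21*a - 45) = (a - 1)*(a + 3)*(a^2 - 2*a - 15) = (a - 5)*(a - 1)*(a + 3)*(a + 3)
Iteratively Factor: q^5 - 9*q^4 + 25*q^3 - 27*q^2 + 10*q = (q - 5)*(q^4 - 4*q^3 + 5*q^2 - 2*q) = (q - 5)*(q - 1)*(q^3 - 3*q^2 + 2*q) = q*(q - 5)*(q - 1)*(q^2 - 3*q + 2) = q*(q - 5)*(q - 2)*(q - 1)*(q - 1)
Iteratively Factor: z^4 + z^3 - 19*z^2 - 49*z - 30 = (z - 5)*(z^3 + 6*z^2 + 11*z + 6) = (z - 5)*(z + 2)*(z^2 + 4*z + 3) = (z - 5)*(z + 2)*(z + 3)*(z + 1)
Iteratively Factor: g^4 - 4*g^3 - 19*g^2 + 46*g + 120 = (g - 5)*(g^3 + g^2 - 14*g - 24) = (g - 5)*(g - 4)*(g^2 + 5*g + 6) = (g - 5)*(g - 4)*(g + 2)*(g + 3)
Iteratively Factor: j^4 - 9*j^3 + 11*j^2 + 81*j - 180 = (j - 5)*(j^3 - 4*j^2 - 9*j + 36) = (j - 5)*(j + 3)*(j^2 - 7*j + 12) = (j - 5)*(j - 3)*(j + 3)*(j - 4)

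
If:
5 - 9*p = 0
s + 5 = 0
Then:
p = 5/9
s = -5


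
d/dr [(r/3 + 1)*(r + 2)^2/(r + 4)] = (r + 2)*(-(r + 2)*(r + 3) + (r + 4)*(3*r + 8))/(3*(r + 4)^2)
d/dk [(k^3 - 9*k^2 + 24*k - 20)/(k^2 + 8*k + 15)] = (k^4 + 16*k^3 - 51*k^2 - 230*k + 520)/(k^4 + 16*k^3 + 94*k^2 + 240*k + 225)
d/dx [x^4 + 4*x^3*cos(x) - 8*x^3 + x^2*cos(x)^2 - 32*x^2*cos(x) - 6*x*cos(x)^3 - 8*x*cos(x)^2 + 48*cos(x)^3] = -4*x^3*sin(x) + 4*x^3 + 32*x^2*sin(x) - x^2*sin(2*x) + 12*x^2*cos(x) - 24*x^2 + 18*x*sin(x)*cos(x)^2 + 8*x*sin(2*x) + 2*x*cos(x)^2 - 64*x*cos(x) - 144*sin(x)*cos(x)^2 - 6*cos(x)^3 - 8*cos(x)^2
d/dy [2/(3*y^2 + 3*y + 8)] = 6*(-2*y - 1)/(3*y^2 + 3*y + 8)^2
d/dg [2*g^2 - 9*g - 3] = 4*g - 9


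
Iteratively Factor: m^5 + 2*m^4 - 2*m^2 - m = (m)*(m^4 + 2*m^3 - 2*m - 1) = m*(m + 1)*(m^3 + m^2 - m - 1) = m*(m - 1)*(m + 1)*(m^2 + 2*m + 1) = m*(m - 1)*(m + 1)^2*(m + 1)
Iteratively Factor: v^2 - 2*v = (v - 2)*(v)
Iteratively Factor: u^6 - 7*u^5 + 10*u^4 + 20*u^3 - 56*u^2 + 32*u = (u - 1)*(u^5 - 6*u^4 + 4*u^3 + 24*u^2 - 32*u) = (u - 4)*(u - 1)*(u^4 - 2*u^3 - 4*u^2 + 8*u) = (u - 4)*(u - 2)*(u - 1)*(u^3 - 4*u) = u*(u - 4)*(u - 2)*(u - 1)*(u^2 - 4) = u*(u - 4)*(u - 2)^2*(u - 1)*(u + 2)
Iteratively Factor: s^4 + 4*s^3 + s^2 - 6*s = (s + 2)*(s^3 + 2*s^2 - 3*s) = (s + 2)*(s + 3)*(s^2 - s) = (s - 1)*(s + 2)*(s + 3)*(s)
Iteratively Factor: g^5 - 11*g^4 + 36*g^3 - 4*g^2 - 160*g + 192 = (g + 2)*(g^4 - 13*g^3 + 62*g^2 - 128*g + 96) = (g - 2)*(g + 2)*(g^3 - 11*g^2 + 40*g - 48) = (g - 4)*(g - 2)*(g + 2)*(g^2 - 7*g + 12) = (g - 4)^2*(g - 2)*(g + 2)*(g - 3)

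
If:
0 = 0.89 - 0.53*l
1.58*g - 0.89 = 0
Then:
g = 0.56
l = 1.68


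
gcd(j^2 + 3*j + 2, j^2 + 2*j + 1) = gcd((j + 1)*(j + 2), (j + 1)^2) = j + 1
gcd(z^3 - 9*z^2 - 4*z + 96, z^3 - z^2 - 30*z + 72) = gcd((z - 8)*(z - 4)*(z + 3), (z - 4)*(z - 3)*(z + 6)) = z - 4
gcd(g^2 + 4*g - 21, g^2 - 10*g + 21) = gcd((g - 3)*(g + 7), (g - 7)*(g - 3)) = g - 3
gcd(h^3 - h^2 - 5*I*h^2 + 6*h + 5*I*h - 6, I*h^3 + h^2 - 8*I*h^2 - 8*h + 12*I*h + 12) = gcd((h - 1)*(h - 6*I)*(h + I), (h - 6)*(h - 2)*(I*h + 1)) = 1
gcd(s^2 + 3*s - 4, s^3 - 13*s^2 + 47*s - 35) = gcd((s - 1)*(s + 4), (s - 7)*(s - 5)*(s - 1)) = s - 1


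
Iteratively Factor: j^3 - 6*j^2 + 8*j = (j - 2)*(j^2 - 4*j) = j*(j - 2)*(j - 4)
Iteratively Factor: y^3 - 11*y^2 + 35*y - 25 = (y - 5)*(y^2 - 6*y + 5) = (y - 5)^2*(y - 1)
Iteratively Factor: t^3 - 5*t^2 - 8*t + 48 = (t - 4)*(t^2 - t - 12) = (t - 4)*(t + 3)*(t - 4)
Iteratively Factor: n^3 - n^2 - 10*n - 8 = (n + 2)*(n^2 - 3*n - 4) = (n + 1)*(n + 2)*(n - 4)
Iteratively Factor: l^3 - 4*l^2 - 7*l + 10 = (l - 5)*(l^2 + l - 2) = (l - 5)*(l - 1)*(l + 2)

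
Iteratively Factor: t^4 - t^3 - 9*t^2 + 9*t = (t + 3)*(t^3 - 4*t^2 + 3*t) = t*(t + 3)*(t^2 - 4*t + 3) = t*(t - 1)*(t + 3)*(t - 3)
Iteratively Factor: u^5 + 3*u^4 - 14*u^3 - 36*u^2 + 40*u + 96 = (u - 2)*(u^4 + 5*u^3 - 4*u^2 - 44*u - 48) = (u - 2)*(u + 2)*(u^3 + 3*u^2 - 10*u - 24) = (u - 2)*(u + 2)^2*(u^2 + u - 12) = (u - 2)*(u + 2)^2*(u + 4)*(u - 3)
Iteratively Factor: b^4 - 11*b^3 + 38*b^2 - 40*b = (b - 2)*(b^3 - 9*b^2 + 20*b) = (b - 5)*(b - 2)*(b^2 - 4*b) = b*(b - 5)*(b - 2)*(b - 4)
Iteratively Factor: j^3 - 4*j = (j + 2)*(j^2 - 2*j) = (j - 2)*(j + 2)*(j)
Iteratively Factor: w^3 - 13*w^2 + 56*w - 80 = (w - 5)*(w^2 - 8*w + 16) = (w - 5)*(w - 4)*(w - 4)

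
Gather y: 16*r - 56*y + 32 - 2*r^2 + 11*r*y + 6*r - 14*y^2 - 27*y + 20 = -2*r^2 + 22*r - 14*y^2 + y*(11*r - 83) + 52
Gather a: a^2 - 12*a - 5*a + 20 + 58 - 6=a^2 - 17*a + 72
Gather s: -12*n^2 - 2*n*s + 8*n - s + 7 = -12*n^2 + 8*n + s*(-2*n - 1) + 7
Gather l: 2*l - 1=2*l - 1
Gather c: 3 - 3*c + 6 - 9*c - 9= -12*c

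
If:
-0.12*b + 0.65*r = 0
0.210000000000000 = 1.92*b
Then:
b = 0.11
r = 0.02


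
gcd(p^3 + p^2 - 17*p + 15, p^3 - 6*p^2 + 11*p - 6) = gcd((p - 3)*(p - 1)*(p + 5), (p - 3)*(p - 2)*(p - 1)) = p^2 - 4*p + 3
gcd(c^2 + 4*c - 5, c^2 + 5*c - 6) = c - 1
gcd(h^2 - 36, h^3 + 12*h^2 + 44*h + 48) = h + 6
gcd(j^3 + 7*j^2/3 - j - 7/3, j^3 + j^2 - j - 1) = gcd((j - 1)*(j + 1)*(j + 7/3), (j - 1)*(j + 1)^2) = j^2 - 1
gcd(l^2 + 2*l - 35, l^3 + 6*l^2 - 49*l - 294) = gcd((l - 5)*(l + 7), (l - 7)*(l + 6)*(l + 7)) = l + 7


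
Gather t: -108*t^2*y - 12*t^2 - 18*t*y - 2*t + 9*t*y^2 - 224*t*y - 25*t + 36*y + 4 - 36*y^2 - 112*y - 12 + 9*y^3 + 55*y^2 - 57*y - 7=t^2*(-108*y - 12) + t*(9*y^2 - 242*y - 27) + 9*y^3 + 19*y^2 - 133*y - 15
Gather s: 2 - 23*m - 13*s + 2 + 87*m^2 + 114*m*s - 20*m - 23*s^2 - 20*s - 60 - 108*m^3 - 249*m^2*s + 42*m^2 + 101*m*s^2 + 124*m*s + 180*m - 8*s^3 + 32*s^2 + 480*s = -108*m^3 + 129*m^2 + 137*m - 8*s^3 + s^2*(101*m + 9) + s*(-249*m^2 + 238*m + 447) - 56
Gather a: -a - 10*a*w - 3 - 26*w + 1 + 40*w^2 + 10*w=a*(-10*w - 1) + 40*w^2 - 16*w - 2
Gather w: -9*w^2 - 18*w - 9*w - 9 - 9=-9*w^2 - 27*w - 18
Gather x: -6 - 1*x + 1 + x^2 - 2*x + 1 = x^2 - 3*x - 4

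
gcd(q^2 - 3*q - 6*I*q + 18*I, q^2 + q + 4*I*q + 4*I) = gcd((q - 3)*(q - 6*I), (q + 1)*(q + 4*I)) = 1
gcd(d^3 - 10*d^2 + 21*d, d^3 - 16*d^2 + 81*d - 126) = d^2 - 10*d + 21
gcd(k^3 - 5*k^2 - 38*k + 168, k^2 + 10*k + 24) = k + 6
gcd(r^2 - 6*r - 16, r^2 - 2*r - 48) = r - 8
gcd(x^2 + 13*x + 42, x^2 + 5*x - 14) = x + 7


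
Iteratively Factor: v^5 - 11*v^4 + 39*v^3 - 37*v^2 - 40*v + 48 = (v - 4)*(v^4 - 7*v^3 + 11*v^2 + 7*v - 12) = (v - 4)*(v - 1)*(v^3 - 6*v^2 + 5*v + 12) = (v - 4)*(v - 3)*(v - 1)*(v^2 - 3*v - 4) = (v - 4)*(v - 3)*(v - 1)*(v + 1)*(v - 4)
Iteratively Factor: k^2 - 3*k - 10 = (k + 2)*(k - 5)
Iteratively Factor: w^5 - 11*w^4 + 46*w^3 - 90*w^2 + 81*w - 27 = (w - 3)*(w^4 - 8*w^3 + 22*w^2 - 24*w + 9) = (w - 3)^2*(w^3 - 5*w^2 + 7*w - 3) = (w - 3)^2*(w - 1)*(w^2 - 4*w + 3) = (w - 3)^3*(w - 1)*(w - 1)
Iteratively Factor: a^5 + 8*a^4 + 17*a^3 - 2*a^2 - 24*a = (a + 2)*(a^4 + 6*a^3 + 5*a^2 - 12*a) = (a - 1)*(a + 2)*(a^3 + 7*a^2 + 12*a) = a*(a - 1)*(a + 2)*(a^2 + 7*a + 12) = a*(a - 1)*(a + 2)*(a + 4)*(a + 3)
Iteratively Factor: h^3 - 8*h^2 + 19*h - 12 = (h - 1)*(h^2 - 7*h + 12) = (h - 4)*(h - 1)*(h - 3)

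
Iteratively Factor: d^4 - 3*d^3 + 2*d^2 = (d)*(d^3 - 3*d^2 + 2*d) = d*(d - 1)*(d^2 - 2*d) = d*(d - 2)*(d - 1)*(d)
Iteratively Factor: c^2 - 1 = (c + 1)*(c - 1)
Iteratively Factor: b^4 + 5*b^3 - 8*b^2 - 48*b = (b - 3)*(b^3 + 8*b^2 + 16*b) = (b - 3)*(b + 4)*(b^2 + 4*b) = (b - 3)*(b + 4)^2*(b)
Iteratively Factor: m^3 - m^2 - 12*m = (m + 3)*(m^2 - 4*m) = m*(m + 3)*(m - 4)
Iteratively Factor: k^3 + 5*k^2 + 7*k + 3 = (k + 1)*(k^2 + 4*k + 3) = (k + 1)^2*(k + 3)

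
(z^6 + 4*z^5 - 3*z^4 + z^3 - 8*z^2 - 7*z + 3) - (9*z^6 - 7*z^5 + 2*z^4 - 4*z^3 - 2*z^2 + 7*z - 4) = -8*z^6 + 11*z^5 - 5*z^4 + 5*z^3 - 6*z^2 - 14*z + 7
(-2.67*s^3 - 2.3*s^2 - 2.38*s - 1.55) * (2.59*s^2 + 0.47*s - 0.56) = -6.9153*s^5 - 7.2119*s^4 - 5.75*s^3 - 3.8451*s^2 + 0.6043*s + 0.868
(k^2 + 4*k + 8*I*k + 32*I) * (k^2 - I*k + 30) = k^4 + 4*k^3 + 7*I*k^3 + 38*k^2 + 28*I*k^2 + 152*k + 240*I*k + 960*I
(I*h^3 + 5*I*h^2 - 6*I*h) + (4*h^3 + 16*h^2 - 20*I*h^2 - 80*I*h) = 4*h^3 + I*h^3 + 16*h^2 - 15*I*h^2 - 86*I*h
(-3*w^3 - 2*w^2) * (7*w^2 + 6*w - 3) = -21*w^5 - 32*w^4 - 3*w^3 + 6*w^2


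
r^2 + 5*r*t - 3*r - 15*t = (r - 3)*(r + 5*t)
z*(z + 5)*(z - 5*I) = z^3 + 5*z^2 - 5*I*z^2 - 25*I*z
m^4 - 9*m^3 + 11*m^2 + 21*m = m*(m - 7)*(m - 3)*(m + 1)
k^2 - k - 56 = (k - 8)*(k + 7)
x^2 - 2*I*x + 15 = (x - 5*I)*(x + 3*I)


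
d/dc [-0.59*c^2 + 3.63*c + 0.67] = 3.63 - 1.18*c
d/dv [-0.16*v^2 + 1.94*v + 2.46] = 1.94 - 0.32*v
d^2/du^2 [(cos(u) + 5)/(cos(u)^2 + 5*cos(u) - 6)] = (-9*(1 - cos(2*u))^2*cos(u) - 15*(1 - cos(2*u))^2 - 325*cos(u) - 550*cos(2*u) - 117*cos(3*u) + 2*cos(5*u) + 990)/(4*(cos(u) - 1)^3*(cos(u) + 6)^3)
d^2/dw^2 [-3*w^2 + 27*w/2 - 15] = -6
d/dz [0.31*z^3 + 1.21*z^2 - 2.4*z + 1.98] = 0.93*z^2 + 2.42*z - 2.4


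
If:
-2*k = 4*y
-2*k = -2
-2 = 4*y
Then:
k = 1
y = -1/2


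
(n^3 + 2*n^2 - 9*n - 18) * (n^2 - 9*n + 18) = n^5 - 7*n^4 - 9*n^3 + 99*n^2 - 324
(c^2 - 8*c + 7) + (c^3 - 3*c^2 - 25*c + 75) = c^3 - 2*c^2 - 33*c + 82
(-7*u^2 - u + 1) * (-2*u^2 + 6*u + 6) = 14*u^4 - 40*u^3 - 50*u^2 + 6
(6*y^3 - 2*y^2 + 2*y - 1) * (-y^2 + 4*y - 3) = -6*y^5 + 26*y^4 - 28*y^3 + 15*y^2 - 10*y + 3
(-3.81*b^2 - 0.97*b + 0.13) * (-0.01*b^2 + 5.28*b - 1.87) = 0.0381*b^4 - 20.1071*b^3 + 2.0018*b^2 + 2.5003*b - 0.2431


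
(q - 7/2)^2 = q^2 - 7*q + 49/4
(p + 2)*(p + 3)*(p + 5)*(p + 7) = p^4 + 17*p^3 + 101*p^2 + 247*p + 210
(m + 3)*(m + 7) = m^2 + 10*m + 21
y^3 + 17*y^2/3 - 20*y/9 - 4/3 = (y - 2/3)*(y + 1/3)*(y + 6)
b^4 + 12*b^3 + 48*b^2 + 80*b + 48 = (b + 2)^3*(b + 6)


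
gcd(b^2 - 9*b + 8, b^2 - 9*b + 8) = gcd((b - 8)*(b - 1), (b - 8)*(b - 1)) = b^2 - 9*b + 8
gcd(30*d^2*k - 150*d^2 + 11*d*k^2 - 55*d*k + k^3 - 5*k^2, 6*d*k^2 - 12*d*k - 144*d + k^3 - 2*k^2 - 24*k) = 6*d + k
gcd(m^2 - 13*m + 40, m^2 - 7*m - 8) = m - 8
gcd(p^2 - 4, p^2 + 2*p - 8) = p - 2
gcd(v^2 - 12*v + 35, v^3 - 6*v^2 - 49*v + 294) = v - 7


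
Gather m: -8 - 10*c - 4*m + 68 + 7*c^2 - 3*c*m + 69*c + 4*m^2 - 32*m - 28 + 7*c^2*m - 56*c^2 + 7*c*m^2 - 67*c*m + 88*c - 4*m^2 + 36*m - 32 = -49*c^2 + 7*c*m^2 + 147*c + m*(7*c^2 - 70*c)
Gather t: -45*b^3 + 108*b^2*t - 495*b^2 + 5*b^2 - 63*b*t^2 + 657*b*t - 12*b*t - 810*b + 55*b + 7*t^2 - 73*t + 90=-45*b^3 - 490*b^2 - 755*b + t^2*(7 - 63*b) + t*(108*b^2 + 645*b - 73) + 90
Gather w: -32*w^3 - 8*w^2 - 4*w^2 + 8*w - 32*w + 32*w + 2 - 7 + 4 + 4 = -32*w^3 - 12*w^2 + 8*w + 3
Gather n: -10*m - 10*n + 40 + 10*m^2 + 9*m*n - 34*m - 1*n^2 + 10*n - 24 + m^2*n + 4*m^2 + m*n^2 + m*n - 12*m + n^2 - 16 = 14*m^2 + m*n^2 - 56*m + n*(m^2 + 10*m)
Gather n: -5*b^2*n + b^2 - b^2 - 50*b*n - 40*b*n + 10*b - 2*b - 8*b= n*(-5*b^2 - 90*b)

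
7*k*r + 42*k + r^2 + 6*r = (7*k + r)*(r + 6)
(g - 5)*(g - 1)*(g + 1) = g^3 - 5*g^2 - g + 5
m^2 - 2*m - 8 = (m - 4)*(m + 2)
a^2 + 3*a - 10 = (a - 2)*(a + 5)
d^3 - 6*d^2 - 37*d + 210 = (d - 7)*(d - 5)*(d + 6)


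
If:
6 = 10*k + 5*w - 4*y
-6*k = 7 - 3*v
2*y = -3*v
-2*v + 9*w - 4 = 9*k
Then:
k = -346/789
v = 383/263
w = 260/789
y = -1149/526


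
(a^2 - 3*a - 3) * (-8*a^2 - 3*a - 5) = -8*a^4 + 21*a^3 + 28*a^2 + 24*a + 15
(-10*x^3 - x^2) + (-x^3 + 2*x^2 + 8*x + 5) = -11*x^3 + x^2 + 8*x + 5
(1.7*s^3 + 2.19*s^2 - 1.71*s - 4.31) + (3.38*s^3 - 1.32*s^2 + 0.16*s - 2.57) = 5.08*s^3 + 0.87*s^2 - 1.55*s - 6.88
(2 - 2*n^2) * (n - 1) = -2*n^3 + 2*n^2 + 2*n - 2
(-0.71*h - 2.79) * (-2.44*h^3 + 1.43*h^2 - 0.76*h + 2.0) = 1.7324*h^4 + 5.7923*h^3 - 3.4501*h^2 + 0.7004*h - 5.58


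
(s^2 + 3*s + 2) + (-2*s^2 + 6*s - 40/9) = -s^2 + 9*s - 22/9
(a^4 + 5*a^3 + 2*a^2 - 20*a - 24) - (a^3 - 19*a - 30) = a^4 + 4*a^3 + 2*a^2 - a + 6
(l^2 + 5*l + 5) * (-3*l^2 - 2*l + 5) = -3*l^4 - 17*l^3 - 20*l^2 + 15*l + 25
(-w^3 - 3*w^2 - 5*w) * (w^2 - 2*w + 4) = -w^5 - w^4 - 3*w^3 - 2*w^2 - 20*w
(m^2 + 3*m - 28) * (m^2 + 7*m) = m^4 + 10*m^3 - 7*m^2 - 196*m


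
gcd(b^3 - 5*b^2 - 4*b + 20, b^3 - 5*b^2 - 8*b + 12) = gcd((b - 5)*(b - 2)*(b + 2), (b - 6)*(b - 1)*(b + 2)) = b + 2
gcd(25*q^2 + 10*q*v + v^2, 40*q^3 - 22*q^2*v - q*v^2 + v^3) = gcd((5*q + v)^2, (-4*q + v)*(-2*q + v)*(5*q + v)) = 5*q + v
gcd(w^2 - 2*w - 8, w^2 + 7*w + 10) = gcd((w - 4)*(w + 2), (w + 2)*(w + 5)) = w + 2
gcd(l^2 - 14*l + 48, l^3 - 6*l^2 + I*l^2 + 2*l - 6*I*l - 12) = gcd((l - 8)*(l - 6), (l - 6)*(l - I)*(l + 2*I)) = l - 6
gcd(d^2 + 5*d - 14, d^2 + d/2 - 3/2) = 1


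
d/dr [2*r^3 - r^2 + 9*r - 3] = 6*r^2 - 2*r + 9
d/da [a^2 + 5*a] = 2*a + 5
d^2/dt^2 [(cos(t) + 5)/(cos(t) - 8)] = 13*(sin(t)^2 - 8*cos(t) + 1)/(cos(t) - 8)^3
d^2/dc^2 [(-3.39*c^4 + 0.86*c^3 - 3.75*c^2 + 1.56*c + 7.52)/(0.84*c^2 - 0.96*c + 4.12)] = (-4.78396799999999*c^6 + 16.402176*c^5 - 89.138016*c^4 + 206.316096*c^3 - 601.222752*c^2 + 18.810048*c - 153.157344)/(0.592704*c^6 - 2.032128*c^5 + 11.043648*c^4 - 20.818944*c^3 + 54.166464*c^2 - 48.886272*c + 69.934528)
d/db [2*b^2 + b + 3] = 4*b + 1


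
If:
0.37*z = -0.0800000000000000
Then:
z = -0.22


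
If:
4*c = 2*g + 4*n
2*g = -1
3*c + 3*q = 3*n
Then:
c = n - 1/4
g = -1/2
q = 1/4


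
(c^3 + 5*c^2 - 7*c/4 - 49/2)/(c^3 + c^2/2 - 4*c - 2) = (4*c^2 + 28*c + 49)/(2*(2*c^2 + 5*c + 2))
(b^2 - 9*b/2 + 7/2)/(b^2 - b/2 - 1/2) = (2*b - 7)/(2*b + 1)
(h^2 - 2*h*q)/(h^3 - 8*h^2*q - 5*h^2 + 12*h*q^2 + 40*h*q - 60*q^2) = h/(h^2 - 6*h*q - 5*h + 30*q)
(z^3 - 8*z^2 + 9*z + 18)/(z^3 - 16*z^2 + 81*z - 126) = (z + 1)/(z - 7)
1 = 1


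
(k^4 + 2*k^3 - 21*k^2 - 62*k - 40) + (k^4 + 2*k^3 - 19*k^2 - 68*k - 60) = 2*k^4 + 4*k^3 - 40*k^2 - 130*k - 100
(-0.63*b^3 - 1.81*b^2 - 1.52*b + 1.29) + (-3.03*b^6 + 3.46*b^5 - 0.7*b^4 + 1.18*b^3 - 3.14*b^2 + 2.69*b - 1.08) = -3.03*b^6 + 3.46*b^5 - 0.7*b^4 + 0.55*b^3 - 4.95*b^2 + 1.17*b + 0.21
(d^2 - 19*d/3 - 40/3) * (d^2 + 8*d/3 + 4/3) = d^4 - 11*d^3/3 - 260*d^2/9 - 44*d - 160/9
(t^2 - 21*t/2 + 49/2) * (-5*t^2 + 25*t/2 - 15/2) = -5*t^4 + 65*t^3 - 1045*t^2/4 + 385*t - 735/4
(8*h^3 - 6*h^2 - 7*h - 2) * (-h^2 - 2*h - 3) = -8*h^5 - 10*h^4 - 5*h^3 + 34*h^2 + 25*h + 6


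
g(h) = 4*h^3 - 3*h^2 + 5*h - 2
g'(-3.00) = 131.00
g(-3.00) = -152.00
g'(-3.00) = 131.00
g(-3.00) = -152.00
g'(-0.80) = 17.48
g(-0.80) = -9.97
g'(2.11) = 45.77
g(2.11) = 32.77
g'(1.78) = 32.34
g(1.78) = 19.95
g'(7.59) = 650.76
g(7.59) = 1612.11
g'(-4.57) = 283.04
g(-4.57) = -469.28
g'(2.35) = 57.17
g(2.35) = 45.09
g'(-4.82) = 312.71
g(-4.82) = -543.72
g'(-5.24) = 365.93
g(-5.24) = -686.08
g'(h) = 12*h^2 - 6*h + 5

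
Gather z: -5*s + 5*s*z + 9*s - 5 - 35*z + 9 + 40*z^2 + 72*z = 4*s + 40*z^2 + z*(5*s + 37) + 4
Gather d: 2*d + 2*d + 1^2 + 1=4*d + 2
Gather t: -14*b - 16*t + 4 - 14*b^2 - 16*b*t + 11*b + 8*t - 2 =-14*b^2 - 3*b + t*(-16*b - 8) + 2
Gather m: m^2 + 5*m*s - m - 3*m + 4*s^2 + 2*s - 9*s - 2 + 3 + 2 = m^2 + m*(5*s - 4) + 4*s^2 - 7*s + 3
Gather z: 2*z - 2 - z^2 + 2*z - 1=-z^2 + 4*z - 3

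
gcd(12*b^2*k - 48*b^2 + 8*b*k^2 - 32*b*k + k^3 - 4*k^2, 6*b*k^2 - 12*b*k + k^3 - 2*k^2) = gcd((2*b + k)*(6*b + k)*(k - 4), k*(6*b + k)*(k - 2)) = 6*b + k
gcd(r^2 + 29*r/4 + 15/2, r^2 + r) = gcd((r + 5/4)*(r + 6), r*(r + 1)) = 1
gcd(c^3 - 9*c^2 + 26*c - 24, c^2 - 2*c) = c - 2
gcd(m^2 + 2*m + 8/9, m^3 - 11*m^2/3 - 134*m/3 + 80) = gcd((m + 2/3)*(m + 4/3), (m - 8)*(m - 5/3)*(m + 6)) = 1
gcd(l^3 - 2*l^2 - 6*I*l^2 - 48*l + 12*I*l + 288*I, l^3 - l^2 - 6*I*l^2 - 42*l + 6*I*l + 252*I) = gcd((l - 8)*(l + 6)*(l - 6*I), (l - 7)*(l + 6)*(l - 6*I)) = l^2 + l*(6 - 6*I) - 36*I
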